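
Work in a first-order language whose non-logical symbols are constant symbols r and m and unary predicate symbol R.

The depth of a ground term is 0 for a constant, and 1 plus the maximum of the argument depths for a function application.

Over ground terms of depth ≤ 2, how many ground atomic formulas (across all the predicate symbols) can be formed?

First count ground terms of depth ≤ 2.
With no function symbols every ground term is a constant, so there are exactly 2 ground terms at every depth bound.
N_0 = 2
N_1 = 2
N_2 = 2
Explicitly: r, m.
So |H| = 2.
A ground atom is a predicate applied to a tuple of terms from H, so the count is the sum over predicates of |H|^arity:
  R: 2
Total ground atoms: 2.

2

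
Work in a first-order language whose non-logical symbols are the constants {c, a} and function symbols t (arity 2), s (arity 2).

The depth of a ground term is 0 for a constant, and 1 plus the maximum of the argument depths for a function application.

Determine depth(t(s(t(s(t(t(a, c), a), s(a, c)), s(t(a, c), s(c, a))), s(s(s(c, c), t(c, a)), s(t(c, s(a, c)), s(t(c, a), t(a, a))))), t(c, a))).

depth(t(a, c)) = 1 + max(0, 0) = 1
depth(t(t(a, c), a)) = 1 + max(1, 0) = 2
depth(s(a, c)) = 1 + max(0, 0) = 1
depth(s(t(t(a, c), a), s(a, c))) = 1 + max(2, 1) = 3
depth(s(c, a)) = 1 + max(0, 0) = 1
depth(s(t(a, c), s(c, a))) = 1 + max(1, 1) = 2
depth(t(s(t(t(a, c), a), s(a, c)), s(t(a, c), s(c, a)))) = 1 + max(3, 2) = 4
depth(s(c, c)) = 1 + max(0, 0) = 1
depth(t(c, a)) = 1 + max(0, 0) = 1
depth(s(s(c, c), t(c, a))) = 1 + max(1, 1) = 2
depth(t(c, s(a, c))) = 1 + max(0, 1) = 2
depth(t(a, a)) = 1 + max(0, 0) = 1
depth(s(t(c, a), t(a, a))) = 1 + max(1, 1) = 2
depth(s(t(c, s(a, c)), s(t(c, a), t(a, a)))) = 1 + max(2, 2) = 3
depth(s(s(s(c, c), t(c, a)), s(t(c, s(a, c)), s(t(c, a), t(a, a))))) = 1 + max(2, 3) = 4
depth(s(t(s(t(t(a, c), a), s(a, c)), s(t(a, c), s(c, a))), s(s(s(c, c), t(c, a)), s(t(c, s(a, c)), s(t(c, a), t(a, a)))))) = 1 + max(4, 4) = 5
depth(t(s(t(s(t(t(a, c), a), s(a, c)), s(t(a, c), s(c, a))), s(s(s(c, c), t(c, a)), s(t(c, s(a, c)), s(t(c, a), t(a, a))))), t(c, a))) = 1 + max(5, 1) = 6

6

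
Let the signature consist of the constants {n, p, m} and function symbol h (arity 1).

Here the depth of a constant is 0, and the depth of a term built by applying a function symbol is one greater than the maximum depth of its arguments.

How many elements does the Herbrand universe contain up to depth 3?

Write N_k for the number of ground terms of depth ≤ k. A term of depth ≤ k is either a constant or a function symbol applied to arguments of depth ≤ k−1, so N_k = 3 + N_{k-1}.
N_0 = 3
N_1 = 3 + 3 = 6
N_2 = 3 + 6 = 9
N_3 = 3 + 9 = 12
Explicitly: n, p, m, h(n), h(p), h(m), h(h(n)), h(h(p)), h(h(m)), h(h(h(n))), h(h(h(p))), h(h(h(m))).

12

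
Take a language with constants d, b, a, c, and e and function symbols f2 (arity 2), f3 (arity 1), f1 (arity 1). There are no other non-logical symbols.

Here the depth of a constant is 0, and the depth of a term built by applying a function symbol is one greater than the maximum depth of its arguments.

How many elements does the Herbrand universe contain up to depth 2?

Count level by level. With function symbols f2/2, f3/1, f1/1, the terms of depth ≤ k are the 5 constants together with each function applied to depth-≤(k−1) tuples, so N_k = 5 + N_{k-1}^2 + N_{k-1} + N_{k-1}.
N_0 = 5
N_1 = 5 + 5^2 + 5 + 5 = 40
N_2 = 5 + 40^2 + 40 + 40 = 1685

1685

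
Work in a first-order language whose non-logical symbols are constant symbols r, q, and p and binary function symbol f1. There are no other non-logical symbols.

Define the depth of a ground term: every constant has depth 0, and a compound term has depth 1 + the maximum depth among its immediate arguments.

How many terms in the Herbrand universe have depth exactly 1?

9

Let N_k count ground terms of depth at most k. Each non-constant term of depth ≤ k is some function symbol applied to depth-≤(k−1) arguments, giving N_k = 3 + N_{k-1}^2.
N_0 = 3
N_1 = 3 + 3^2 = 12
Terms of depth exactly 1: N_1 − N_0 = 12 − 3 = 9.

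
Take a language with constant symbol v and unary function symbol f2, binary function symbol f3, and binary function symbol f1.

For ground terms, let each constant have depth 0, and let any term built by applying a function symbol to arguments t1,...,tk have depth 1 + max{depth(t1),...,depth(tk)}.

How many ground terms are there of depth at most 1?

4

Write N_k for the number of ground terms of depth ≤ k. A term of depth ≤ k is either a constant or a function symbol applied to arguments of depth ≤ k−1, so N_k = 1 + N_{k-1} + N_{k-1}^2 + N_{k-1}^2.
N_0 = 1
N_1 = 1 + 1 + 1^2 + 1^2 = 4
Explicitly: v, f2(v), f3(v, v), f1(v, v).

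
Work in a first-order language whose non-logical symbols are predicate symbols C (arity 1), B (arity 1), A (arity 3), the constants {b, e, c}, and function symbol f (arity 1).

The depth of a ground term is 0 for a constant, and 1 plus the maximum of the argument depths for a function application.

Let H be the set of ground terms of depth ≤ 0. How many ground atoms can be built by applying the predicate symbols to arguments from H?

33

First count ground terms of depth ≤ 0.
Let N_k = |{terms of depth ≤ k}|. Then N_0 = 3 and N_k = 3 + N_{k-1} for k ≥ 1 (one summand per function symbol, arity giving the exponent).
N_0 = 3
Explicitly: b, e, c.
So |H| = 3.
A ground atom is a predicate applied to a tuple of terms from H, so the count is the sum over predicates of |H|^arity:
  C: 3;  B: 3;  A: 3^3 = 27
Total ground atoms: 3 + 3 + 27 = 33.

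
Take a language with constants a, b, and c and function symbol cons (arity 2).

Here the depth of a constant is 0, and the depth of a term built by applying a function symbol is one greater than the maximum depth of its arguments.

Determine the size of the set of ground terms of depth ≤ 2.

147

Write N_k for the number of ground terms of depth ≤ k. A term of depth ≤ k is either a constant or a function symbol applied to arguments of depth ≤ k−1, so N_k = 3 + N_{k-1}^2.
N_0 = 3
N_1 = 3 + 3^2 = 12
N_2 = 3 + 12^2 = 147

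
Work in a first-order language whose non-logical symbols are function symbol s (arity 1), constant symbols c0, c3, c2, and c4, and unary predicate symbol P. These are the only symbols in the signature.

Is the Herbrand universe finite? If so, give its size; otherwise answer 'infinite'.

infinite

The signature has at least one function symbol (s, arity 1) and at least one constant (c0).
Iterating s gives infinitely many distinct ground terms: c0, s(c0), s(s(c0)), ...
So the Herbrand universe is infinite.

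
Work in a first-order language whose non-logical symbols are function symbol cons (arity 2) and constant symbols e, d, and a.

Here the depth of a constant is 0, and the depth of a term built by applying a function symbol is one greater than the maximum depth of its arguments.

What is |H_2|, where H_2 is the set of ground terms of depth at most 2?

147

If N_k denotes the number of depth-≤k ground terms, the 3 constants give N_0 = 3, and each function symbol of arity r contributes N_{k-1}^r new terms at level k: N_k = 3 + N_{k-1}^2.
N_0 = 3
N_1 = 3 + 3^2 = 12
N_2 = 3 + 12^2 = 147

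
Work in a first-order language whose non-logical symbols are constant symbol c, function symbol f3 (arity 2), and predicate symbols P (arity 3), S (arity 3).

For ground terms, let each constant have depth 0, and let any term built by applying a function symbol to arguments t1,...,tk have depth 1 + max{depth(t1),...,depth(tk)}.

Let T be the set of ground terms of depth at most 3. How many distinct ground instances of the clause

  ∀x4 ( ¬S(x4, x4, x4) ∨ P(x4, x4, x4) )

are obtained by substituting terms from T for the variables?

Ground terms of depth ≤ 3:
  Let N_k = |{terms of depth ≤ k}|. Then N_0 = 1 and N_k = 1 + N_{k-1}^2 for k ≥ 1 (one summand per function symbol, arity giving the exponent).
  N_0 = 1
  N_1 = 1 + 1^2 = 2
  N_2 = 1 + 2^2 = 5
  N_3 = 1 + 5^2 = 26
So there are 26 ground terms available for substitution.
There is 1 variable to instantiate (x4),  occurring in at least one literal, so different choices give different ground instances.
Number of ground instances = 26.

26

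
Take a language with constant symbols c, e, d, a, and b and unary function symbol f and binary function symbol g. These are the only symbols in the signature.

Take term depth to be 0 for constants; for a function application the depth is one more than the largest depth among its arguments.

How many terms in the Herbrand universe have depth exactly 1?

Write N_k for the number of ground terms of depth ≤ k. A term of depth ≤ k is either a constant or a function symbol applied to arguments of depth ≤ k−1, so N_k = 5 + N_{k-1} + N_{k-1}^2.
N_0 = 5
N_1 = 5 + 5 + 5^2 = 35
Terms of depth exactly 1: N_1 − N_0 = 35 − 5 = 30.

30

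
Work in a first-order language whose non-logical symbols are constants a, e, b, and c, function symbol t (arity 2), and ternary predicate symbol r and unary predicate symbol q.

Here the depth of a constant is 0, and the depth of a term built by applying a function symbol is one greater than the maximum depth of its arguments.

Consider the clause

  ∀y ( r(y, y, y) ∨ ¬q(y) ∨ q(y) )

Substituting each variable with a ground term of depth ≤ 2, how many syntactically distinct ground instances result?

404

Ground terms of depth ≤ 2:
  If N_k denotes the number of depth-≤k ground terms, the 4 constants give N_0 = 4, and each function symbol of arity r contributes N_{k-1}^r new terms at level k: N_k = 4 + N_{k-1}^2.
  N_0 = 4
  N_1 = 4 + 4^2 = 20
  N_2 = 4 + 20^2 = 404
So there are 404 ground terms available for substitution.
The variable y ranges independently over the available ground terms, and distinct assignments produce distinct instances.
Number of ground instances = 404.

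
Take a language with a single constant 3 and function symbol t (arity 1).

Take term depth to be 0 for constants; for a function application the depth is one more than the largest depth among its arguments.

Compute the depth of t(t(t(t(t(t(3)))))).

6

depth(t(3)) = 1 + depth(3) = 1 + 0 = 1
depth(t(t(3))) = 1 + depth(t(3)) = 1 + 1 = 2
depth(t(t(t(3)))) = 1 + depth(t(t(3))) = 1 + 2 = 3
depth(t(t(t(t(3))))) = 1 + depth(t(t(t(3)))) = 1 + 3 = 4
depth(t(t(t(t(t(3)))))) = 1 + depth(t(t(t(t(3))))) = 1 + 4 = 5
depth(t(t(t(t(t(t(3))))))) = 1 + depth(t(t(t(t(t(3)))))) = 1 + 5 = 6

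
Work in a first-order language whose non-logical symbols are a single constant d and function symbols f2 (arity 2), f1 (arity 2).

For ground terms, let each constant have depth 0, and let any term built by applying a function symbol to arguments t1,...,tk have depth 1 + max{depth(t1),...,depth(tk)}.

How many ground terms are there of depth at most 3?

723

Count level by level. With function symbols f2/2, f1/2, the terms of depth ≤ k are the 1 constant together with each function applied to depth-≤(k−1) tuples, so N_k = 1 + N_{k-1}^2 + N_{k-1}^2.
N_0 = 1
N_1 = 1 + 1^2 + 1^2 = 3
N_2 = 1 + 3^2 + 3^2 = 19
N_3 = 1 + 19^2 + 19^2 = 723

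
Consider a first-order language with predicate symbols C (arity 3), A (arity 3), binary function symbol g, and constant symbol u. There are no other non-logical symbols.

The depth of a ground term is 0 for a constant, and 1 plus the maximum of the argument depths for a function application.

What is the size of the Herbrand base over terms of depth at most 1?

16

First count ground terms of depth ≤ 1.
Count level by level. With function symbols g/2, the terms of depth ≤ k are the 1 constant together with each function applied to depth-≤(k−1) tuples, so N_k = 1 + N_{k-1}^2.
N_0 = 1
N_1 = 1 + 1^2 = 2
Explicitly: u, g(u, u).
So |H| = 2.
A ground atom is a predicate applied to a tuple of terms from H, so the count is the sum over predicates of |H|^arity:
  C: 2^3 = 8;  A: 2^3 = 8
Total ground atoms: 8 + 8 = 16.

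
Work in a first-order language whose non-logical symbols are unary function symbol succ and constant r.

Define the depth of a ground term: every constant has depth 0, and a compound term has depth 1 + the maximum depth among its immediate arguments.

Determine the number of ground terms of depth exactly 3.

Let N_k = |{terms of depth ≤ k}|. Then N_0 = 1 and N_k = 1 + N_{k-1} for k ≥ 1 (one summand per function symbol, arity giving the exponent).
N_0 = 1
N_1 = 1 + 1 = 2
N_2 = 1 + 2 = 3
N_3 = 1 + 3 = 4
Terms of depth exactly 3: N_3 − N_2 = 4 − 3 = 1.

1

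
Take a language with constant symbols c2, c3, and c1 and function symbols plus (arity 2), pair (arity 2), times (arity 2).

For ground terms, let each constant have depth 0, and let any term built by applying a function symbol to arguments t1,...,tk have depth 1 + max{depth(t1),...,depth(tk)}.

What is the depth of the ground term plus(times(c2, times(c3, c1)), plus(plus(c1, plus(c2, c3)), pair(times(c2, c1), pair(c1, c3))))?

depth(times(c3, c1)) = 1 + max(0, 0) = 1
depth(times(c2, times(c3, c1))) = 1 + max(0, 1) = 2
depth(plus(c2, c3)) = 1 + max(0, 0) = 1
depth(plus(c1, plus(c2, c3))) = 1 + max(0, 1) = 2
depth(times(c2, c1)) = 1 + max(0, 0) = 1
depth(pair(c1, c3)) = 1 + max(0, 0) = 1
depth(pair(times(c2, c1), pair(c1, c3))) = 1 + max(1, 1) = 2
depth(plus(plus(c1, plus(c2, c3)), pair(times(c2, c1), pair(c1, c3)))) = 1 + max(2, 2) = 3
depth(plus(times(c2, times(c3, c1)), plus(plus(c1, plus(c2, c3)), pair(times(c2, c1), pair(c1, c3))))) = 1 + max(2, 3) = 4

4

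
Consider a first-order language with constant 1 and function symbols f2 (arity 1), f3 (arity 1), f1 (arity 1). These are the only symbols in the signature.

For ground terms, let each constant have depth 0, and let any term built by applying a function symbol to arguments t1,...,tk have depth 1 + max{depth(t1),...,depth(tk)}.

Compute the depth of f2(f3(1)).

depth(f3(1)) = 1 + depth(1) = 1 + 0 = 1
depth(f2(f3(1))) = 1 + depth(f3(1)) = 1 + 1 = 2

2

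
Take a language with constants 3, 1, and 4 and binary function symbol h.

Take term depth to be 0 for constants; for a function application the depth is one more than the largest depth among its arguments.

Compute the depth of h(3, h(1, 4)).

2

depth(h(1, 4)) = 1 + max(0, 0) = 1
depth(h(3, h(1, 4))) = 1 + max(0, 1) = 2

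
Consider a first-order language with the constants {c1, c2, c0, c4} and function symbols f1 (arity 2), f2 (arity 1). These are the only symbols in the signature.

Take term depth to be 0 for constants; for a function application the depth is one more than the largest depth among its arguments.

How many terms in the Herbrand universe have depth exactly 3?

Let N_k = |{terms of depth ≤ k}|. Then N_0 = 4 and N_k = 4 + N_{k-1}^2 + N_{k-1} for k ≥ 1 (one summand per function symbol, arity giving the exponent).
N_0 = 4
N_1 = 4 + 4^2 + 4 = 24
N_2 = 4 + 24^2 + 24 = 604
N_3 = 4 + 604^2 + 604 = 365424
Terms of depth exactly 3: N_3 − N_2 = 365424 − 604 = 364820.

364820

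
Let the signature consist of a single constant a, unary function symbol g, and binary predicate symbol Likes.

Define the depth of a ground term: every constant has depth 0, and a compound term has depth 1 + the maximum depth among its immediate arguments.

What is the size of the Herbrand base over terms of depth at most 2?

First count ground terms of depth ≤ 2.
Let N_k count ground terms of depth at most k. Each non-constant term of depth ≤ k is some function symbol applied to depth-≤(k−1) arguments, giving N_k = 1 + N_{k-1}.
N_0 = 1
N_1 = 1 + 1 = 2
N_2 = 1 + 2 = 3
Explicitly: a, g(a), g(g(a)).
So |H| = 3.
Ground atoms are formed by filling each argument slot of a predicate with a term from H, so an r-ary predicate gives |H|^r atoms:
  Likes: 3^2 = 9
Total ground atoms: 9.

9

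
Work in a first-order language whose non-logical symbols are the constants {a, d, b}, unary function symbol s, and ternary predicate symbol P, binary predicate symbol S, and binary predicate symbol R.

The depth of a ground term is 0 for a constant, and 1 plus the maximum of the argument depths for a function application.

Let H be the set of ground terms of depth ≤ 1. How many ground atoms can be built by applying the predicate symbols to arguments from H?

288

First count ground terms of depth ≤ 1.
If N_k denotes the number of depth-≤k ground terms, the 3 constants give N_0 = 3, and each function symbol of arity r contributes N_{k-1}^r new terms at level k: N_k = 3 + N_{k-1}.
N_0 = 3
N_1 = 3 + 3 = 6
Explicitly: a, d, b, s(a), s(d), s(b).
So |H| = 6.
For each predicate symbol, the number of ground atoms is |H| raised to its arity; summing:
  P: 6^3 = 216;  S: 6^2 = 36;  R: 6^2 = 36
Total ground atoms: 216 + 36 + 36 = 288.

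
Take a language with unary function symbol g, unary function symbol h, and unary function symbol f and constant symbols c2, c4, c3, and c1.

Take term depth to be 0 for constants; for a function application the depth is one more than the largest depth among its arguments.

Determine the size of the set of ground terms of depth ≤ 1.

16

Count level by level. With function symbols g/1, h/1, f/1, the terms of depth ≤ k are the 4 constants together with each function applied to depth-≤(k−1) tuples, so N_k = 4 + N_{k-1} + N_{k-1} + N_{k-1}.
N_0 = 4
N_1 = 4 + 4 + 4 + 4 = 16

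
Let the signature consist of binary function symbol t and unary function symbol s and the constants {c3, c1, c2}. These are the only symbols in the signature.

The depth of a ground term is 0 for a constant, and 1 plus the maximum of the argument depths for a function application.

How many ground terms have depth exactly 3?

59052

Count level by level. With function symbols t/2, s/1, the terms of depth ≤ k are the 3 constants together with each function applied to depth-≤(k−1) tuples, so N_k = 3 + N_{k-1}^2 + N_{k-1}.
N_0 = 3
N_1 = 3 + 3^2 + 3 = 15
N_2 = 3 + 15^2 + 15 = 243
N_3 = 3 + 243^2 + 243 = 59295
Terms of depth exactly 3: N_3 − N_2 = 59295 − 243 = 59052.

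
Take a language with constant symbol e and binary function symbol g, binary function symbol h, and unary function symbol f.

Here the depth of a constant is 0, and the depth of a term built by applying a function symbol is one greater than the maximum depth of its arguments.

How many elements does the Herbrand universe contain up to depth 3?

Count level by level. With function symbols g/2, h/2, f/1, the terms of depth ≤ k are the 1 constant together with each function applied to depth-≤(k−1) tuples, so N_k = 1 + N_{k-1}^2 + N_{k-1}^2 + N_{k-1}.
N_0 = 1
N_1 = 1 + 1^2 + 1^2 + 1 = 4
N_2 = 1 + 4^2 + 4^2 + 4 = 37
N_3 = 1 + 37^2 + 37^2 + 37 = 2776

2776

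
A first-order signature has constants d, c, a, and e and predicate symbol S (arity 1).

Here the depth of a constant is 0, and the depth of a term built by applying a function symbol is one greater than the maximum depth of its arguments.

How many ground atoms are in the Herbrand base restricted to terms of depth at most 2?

First count ground terms of depth ≤ 2.
With no function symbols every ground term is a constant, so there are exactly 4 ground terms at every depth bound.
N_0 = 4
N_1 = 4
N_2 = 4
Explicitly: d, c, a, e.
So |H| = 4.
Ground atoms are formed by filling each argument slot of a predicate with a term from H, so an r-ary predicate gives |H|^r atoms:
  S: 4
Total ground atoms: 4.

4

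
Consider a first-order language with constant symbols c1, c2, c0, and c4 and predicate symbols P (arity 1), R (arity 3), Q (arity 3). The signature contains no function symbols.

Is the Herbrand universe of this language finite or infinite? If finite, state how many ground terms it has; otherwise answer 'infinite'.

There are no function symbols, so every ground term is one of the 4 constants.
The Herbrand universe is {c1, c2, c0, c4}, which is finite with 4 elements.

4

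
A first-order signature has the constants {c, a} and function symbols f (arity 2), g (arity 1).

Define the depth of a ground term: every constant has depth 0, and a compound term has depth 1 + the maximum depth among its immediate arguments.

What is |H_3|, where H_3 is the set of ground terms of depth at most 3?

Count level by level. With function symbols f/2, g/1, the terms of depth ≤ k are the 2 constants together with each function applied to depth-≤(k−1) tuples, so N_k = 2 + N_{k-1}^2 + N_{k-1}.
N_0 = 2
N_1 = 2 + 2^2 + 2 = 8
N_2 = 2 + 8^2 + 8 = 74
N_3 = 2 + 74^2 + 74 = 5552

5552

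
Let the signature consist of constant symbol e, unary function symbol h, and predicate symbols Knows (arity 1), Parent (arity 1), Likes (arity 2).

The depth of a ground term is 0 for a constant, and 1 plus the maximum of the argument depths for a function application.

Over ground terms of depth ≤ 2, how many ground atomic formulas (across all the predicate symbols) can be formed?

15

First count ground terms of depth ≤ 2.
Count level by level. With function symbols h/1, the terms of depth ≤ k are the 1 constant together with each function applied to depth-≤(k−1) tuples, so N_k = 1 + N_{k-1}.
N_0 = 1
N_1 = 1 + 1 = 2
N_2 = 1 + 2 = 3
Explicitly: e, h(e), h(h(e)).
So |H| = 3.
Each predicate of arity r yields |H|^r ground atoms (one per choice of an r-tuple from H):
  Knows: 3;  Parent: 3;  Likes: 3^2 = 9
Total ground atoms: 3 + 3 + 9 = 15.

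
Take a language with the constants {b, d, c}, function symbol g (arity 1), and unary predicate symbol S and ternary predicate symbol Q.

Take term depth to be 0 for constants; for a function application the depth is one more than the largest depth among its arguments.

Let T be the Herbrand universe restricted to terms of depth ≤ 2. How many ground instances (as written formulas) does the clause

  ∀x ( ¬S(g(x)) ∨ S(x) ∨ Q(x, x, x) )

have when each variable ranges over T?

9

Ground terms of depth ≤ 2:
  Let N_k = |{terms of depth ≤ k}|. Then N_0 = 3 and N_k = 3 + N_{k-1} for k ≥ 1 (one summand per function symbol, arity giving the exponent).
  N_0 = 3
  N_1 = 3 + 3 = 6
  N_2 = 3 + 6 = 9
  Explicitly: b, d, c, g(b), g(d), g(c), g(g(b)), g(g(d)), g(g(c)).
So there are 9 ground terms available for substitution.
The body mentions the single quantified variable x; since ground terms form a free algebra, no two substitutions collapse to the same formula.
Number of ground instances = 9.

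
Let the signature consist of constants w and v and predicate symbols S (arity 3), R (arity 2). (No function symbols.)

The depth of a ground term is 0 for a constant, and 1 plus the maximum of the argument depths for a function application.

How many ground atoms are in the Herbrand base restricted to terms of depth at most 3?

12

First count ground terms of depth ≤ 3.
With no function symbols every ground term is a constant, so there are exactly 2 ground terms at every depth bound.
N_0 = 2
N_1 = 2
N_2 = 2
N_3 = 2
Explicitly: w, v.
So |H| = 2.
Each predicate of arity r yields |H|^r ground atoms (one per choice of an r-tuple from H):
  S: 2^3 = 8;  R: 2^2 = 4
Total ground atoms: 8 + 4 = 12.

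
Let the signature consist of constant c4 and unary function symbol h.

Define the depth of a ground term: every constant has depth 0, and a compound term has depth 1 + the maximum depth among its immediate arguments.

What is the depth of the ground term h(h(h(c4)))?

3

depth(h(c4)) = 1 + depth(c4) = 1 + 0 = 1
depth(h(h(c4))) = 1 + depth(h(c4)) = 1 + 1 = 2
depth(h(h(h(c4)))) = 1 + depth(h(h(c4))) = 1 + 2 = 3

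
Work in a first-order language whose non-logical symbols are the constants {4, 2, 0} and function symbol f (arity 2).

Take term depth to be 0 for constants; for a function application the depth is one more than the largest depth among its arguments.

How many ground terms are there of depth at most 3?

Write N_k for the number of ground terms of depth ≤ k. A term of depth ≤ k is either a constant or a function symbol applied to arguments of depth ≤ k−1, so N_k = 3 + N_{k-1}^2.
N_0 = 3
N_1 = 3 + 3^2 = 12
N_2 = 3 + 12^2 = 147
N_3 = 3 + 147^2 = 21612

21612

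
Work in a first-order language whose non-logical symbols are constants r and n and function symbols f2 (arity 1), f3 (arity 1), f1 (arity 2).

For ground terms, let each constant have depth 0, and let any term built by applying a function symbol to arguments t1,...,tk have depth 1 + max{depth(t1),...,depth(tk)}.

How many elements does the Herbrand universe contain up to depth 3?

If N_k denotes the number of depth-≤k ground terms, the 2 constants give N_0 = 2, and each function symbol of arity r contributes N_{k-1}^r new terms at level k: N_k = 2 + N_{k-1} + N_{k-1} + N_{k-1}^2.
N_0 = 2
N_1 = 2 + 2 + 2 + 2^2 = 10
N_2 = 2 + 10 + 10 + 10^2 = 122
N_3 = 2 + 122 + 122 + 122^2 = 15130

15130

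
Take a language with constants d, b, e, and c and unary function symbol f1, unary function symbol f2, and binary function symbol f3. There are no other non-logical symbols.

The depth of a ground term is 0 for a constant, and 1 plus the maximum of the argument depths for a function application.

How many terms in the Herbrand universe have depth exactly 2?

816

Let N_k count ground terms of depth at most k. Each non-constant term of depth ≤ k is some function symbol applied to depth-≤(k−1) arguments, giving N_k = 4 + N_{k-1} + N_{k-1} + N_{k-1}^2.
N_0 = 4
N_1 = 4 + 4 + 4 + 4^2 = 28
N_2 = 4 + 28 + 28 + 28^2 = 844
Terms of depth exactly 2: N_2 − N_1 = 844 − 28 = 816.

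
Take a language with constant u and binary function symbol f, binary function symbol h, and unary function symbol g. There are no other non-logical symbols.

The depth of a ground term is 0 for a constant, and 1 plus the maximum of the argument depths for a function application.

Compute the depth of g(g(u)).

2

depth(g(u)) = 1 + depth(u) = 1 + 0 = 1
depth(g(g(u))) = 1 + depth(g(u)) = 1 + 1 = 2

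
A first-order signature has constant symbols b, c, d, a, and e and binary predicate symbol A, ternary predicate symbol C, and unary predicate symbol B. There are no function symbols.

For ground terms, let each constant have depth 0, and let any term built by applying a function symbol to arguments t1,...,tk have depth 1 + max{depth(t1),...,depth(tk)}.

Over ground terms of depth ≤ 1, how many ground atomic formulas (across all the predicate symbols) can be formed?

First count ground terms of depth ≤ 1.
With no function symbols every ground term is a constant, so there are exactly 5 ground terms at every depth bound.
N_0 = 5
N_1 = 5
So |H| = 5.
For each predicate symbol, the number of ground atoms is |H| raised to its arity; summing:
  A: 5^2 = 25;  C: 5^3 = 125;  B: 5
Total ground atoms: 25 + 125 + 5 = 155.

155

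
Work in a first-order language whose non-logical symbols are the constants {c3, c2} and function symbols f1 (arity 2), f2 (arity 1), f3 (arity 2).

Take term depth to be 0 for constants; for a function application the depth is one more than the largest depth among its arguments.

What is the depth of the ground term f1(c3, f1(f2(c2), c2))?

3

depth(f2(c2)) = 1 + depth(c2) = 1 + 0 = 1
depth(f1(f2(c2), c2)) = 1 + max(1, 0) = 2
depth(f1(c3, f1(f2(c2), c2))) = 1 + max(0, 2) = 3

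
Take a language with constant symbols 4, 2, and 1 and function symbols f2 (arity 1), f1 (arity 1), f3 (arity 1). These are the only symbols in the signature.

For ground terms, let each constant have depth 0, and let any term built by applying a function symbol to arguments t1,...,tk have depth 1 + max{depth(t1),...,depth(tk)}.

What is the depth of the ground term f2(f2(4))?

2

depth(f2(4)) = 1 + depth(4) = 1 + 0 = 1
depth(f2(f2(4))) = 1 + depth(f2(4)) = 1 + 1 = 2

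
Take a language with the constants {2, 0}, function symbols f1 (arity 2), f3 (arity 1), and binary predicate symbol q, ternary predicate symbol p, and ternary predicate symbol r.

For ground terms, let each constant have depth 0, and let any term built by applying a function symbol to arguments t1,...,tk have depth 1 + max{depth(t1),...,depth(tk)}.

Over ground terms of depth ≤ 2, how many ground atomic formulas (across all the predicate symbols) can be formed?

First count ground terms of depth ≤ 2.
If N_k denotes the number of depth-≤k ground terms, the 2 constants give N_0 = 2, and each function symbol of arity r contributes N_{k-1}^r new terms at level k: N_k = 2 + N_{k-1}^2 + N_{k-1}.
N_0 = 2
N_1 = 2 + 2^2 + 2 = 8
N_2 = 2 + 8^2 + 8 = 74
So |H| = 74.
Ground atoms are formed by filling each argument slot of a predicate with a term from H, so an r-ary predicate gives |H|^r atoms:
  q: 74^2 = 5476;  p: 74^3 = 405224;  r: 74^3 = 405224
Total ground atoms: 5476 + 405224 + 405224 = 815924.

815924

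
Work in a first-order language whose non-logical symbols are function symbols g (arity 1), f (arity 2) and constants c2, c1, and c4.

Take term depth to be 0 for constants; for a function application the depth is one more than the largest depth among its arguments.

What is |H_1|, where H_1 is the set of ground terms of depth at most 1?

15

If N_k denotes the number of depth-≤k ground terms, the 3 constants give N_0 = 3, and each function symbol of arity r contributes N_{k-1}^r new terms at level k: N_k = 3 + N_{k-1} + N_{k-1}^2.
N_0 = 3
N_1 = 3 + 3 + 3^2 = 15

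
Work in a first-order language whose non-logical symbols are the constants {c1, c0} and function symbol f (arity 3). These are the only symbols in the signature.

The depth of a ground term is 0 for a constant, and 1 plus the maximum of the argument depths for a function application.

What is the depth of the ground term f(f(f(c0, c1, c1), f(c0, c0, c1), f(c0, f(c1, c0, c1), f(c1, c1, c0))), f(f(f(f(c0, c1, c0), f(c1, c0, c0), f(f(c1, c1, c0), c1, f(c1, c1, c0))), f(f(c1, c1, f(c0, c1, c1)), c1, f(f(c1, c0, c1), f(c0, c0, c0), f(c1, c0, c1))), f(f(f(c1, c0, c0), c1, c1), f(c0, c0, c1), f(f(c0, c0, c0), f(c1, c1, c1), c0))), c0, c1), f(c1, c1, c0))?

6

depth(f(c0, c1, c1)) = 1 + max(0, 0, 0) = 1
depth(f(c0, c0, c1)) = 1 + max(0, 0, 0) = 1
depth(f(c1, c0, c1)) = 1 + max(0, 0, 0) = 1
depth(f(c1, c1, c0)) = 1 + max(0, 0, 0) = 1
depth(f(c0, f(c1, c0, c1), f(c1, c1, c0))) = 1 + max(0, 1, 1) = 2
depth(f(f(c0, c1, c1), f(c0, c0, c1), f(c0, f(c1, c0, c1), f(c1, c1, c0)))) = 1 + max(1, 1, 2) = 3
depth(f(c0, c1, c0)) = 1 + max(0, 0, 0) = 1
depth(f(c1, c0, c0)) = 1 + max(0, 0, 0) = 1
depth(f(f(c1, c1, c0), c1, f(c1, c1, c0))) = 1 + max(1, 0, 1) = 2
depth(f(f(c0, c1, c0), f(c1, c0, c0), f(f(c1, c1, c0), c1, f(c1, c1, c0)))) = 1 + max(1, 1, 2) = 3
depth(f(c1, c1, f(c0, c1, c1))) = 1 + max(0, 0, 1) = 2
depth(f(c0, c0, c0)) = 1 + max(0, 0, 0) = 1
depth(f(f(c1, c0, c1), f(c0, c0, c0), f(c1, c0, c1))) = 1 + max(1, 1, 1) = 2
depth(f(f(c1, c1, f(c0, c1, c1)), c1, f(f(c1, c0, c1), f(c0, c0, c0), f(c1, c0, c1)))) = 1 + max(2, 0, 2) = 3
depth(f(f(c1, c0, c0), c1, c1)) = 1 + max(1, 0, 0) = 2
depth(f(c1, c1, c1)) = 1 + max(0, 0, 0) = 1
depth(f(f(c0, c0, c0), f(c1, c1, c1), c0)) = 1 + max(1, 1, 0) = 2
depth(f(f(f(c1, c0, c0), c1, c1), f(c0, c0, c1), f(f(c0, c0, c0), f(c1, c1, c1), c0))) = 1 + max(2, 1, 2) = 3
depth(f(f(f(c0, c1, c0), f(c1, c0, c0), f(f(c1, c1, c0), c1, f(c1, c1, c0))), f(f(c1, c1, f(c0, c1, c1)), c1, f(f(c1, c0, c1), f(c0, c0, c0), f(c1, c0, c1))), f(f(f(c1, c0, c0), c1, c1), f(c0, c0, c1), f(f(c0, c0, c0), f(c1, c1, c1), c0)))) = 1 + max(3, 3, 3) = 4
depth(f(f(f(f(c0, c1, c0), f(c1, c0, c0), f(f(c1, c1, c0), c1, f(c1, c1, c0))), f(f(c1, c1, f(c0, c1, c1)), c1, f(f(c1, c0, c1), f(c0, c0, c0), f(c1, c0, c1))), f(f(f(c1, c0, c0), c1, c1), f(c0, c0, c1), f(f(c0, c0, c0), f(c1, c1, c1), c0))), c0, c1)) = 1 + max(4, 0, 0) = 5
depth(f(f(f(c0, c1, c1), f(c0, c0, c1), f(c0, f(c1, c0, c1), f(c1, c1, c0))), f(f(f(f(c0, c1, c0), f(c1, c0, c0), f(f(c1, c1, c0), c1, f(c1, c1, c0))), f(f(c1, c1, f(c0, c1, c1)), c1, f(f(c1, c0, c1), f(c0, c0, c0), f(c1, c0, c1))), f(f(f(c1, c0, c0), c1, c1), f(c0, c0, c1), f(f(c0, c0, c0), f(c1, c1, c1), c0))), c0, c1), f(c1, c1, c0))) = 1 + max(3, 5, 1) = 6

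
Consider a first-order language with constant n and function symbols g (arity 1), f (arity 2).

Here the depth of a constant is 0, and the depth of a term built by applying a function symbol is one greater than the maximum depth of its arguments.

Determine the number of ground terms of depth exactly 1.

Let N_k = |{terms of depth ≤ k}|. Then N_0 = 1 and N_k = 1 + N_{k-1} + N_{k-1}^2 for k ≥ 1 (one summand per function symbol, arity giving the exponent).
N_0 = 1
N_1 = 1 + 1 + 1^2 = 3
Terms of depth exactly 1: N_1 − N_0 = 3 − 1 = 2.

2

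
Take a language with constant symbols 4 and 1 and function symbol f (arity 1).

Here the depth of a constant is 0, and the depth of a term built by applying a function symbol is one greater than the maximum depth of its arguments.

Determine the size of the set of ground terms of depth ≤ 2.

6

Count level by level. With function symbols f/1, the terms of depth ≤ k are the 2 constants together with each function applied to depth-≤(k−1) tuples, so N_k = 2 + N_{k-1}.
N_0 = 2
N_1 = 2 + 2 = 4
N_2 = 2 + 4 = 6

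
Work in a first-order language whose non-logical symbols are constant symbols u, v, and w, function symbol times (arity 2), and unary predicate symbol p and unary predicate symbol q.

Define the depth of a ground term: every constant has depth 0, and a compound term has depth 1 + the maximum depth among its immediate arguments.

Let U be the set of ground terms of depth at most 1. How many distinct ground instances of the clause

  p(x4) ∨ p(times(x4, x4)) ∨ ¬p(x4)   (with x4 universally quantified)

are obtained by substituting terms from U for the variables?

Ground terms of depth ≤ 1:
  Let N_k count ground terms of depth at most k. Each non-constant term of depth ≤ k is some function symbol applied to depth-≤(k−1) arguments, giving N_k = 3 + N_{k-1}^2.
  N_0 = 3
  N_1 = 3 + 3^2 = 12
  Explicitly: u, v, w, times(u, u), times(u, v), times(u, w), times(v, u), times(v, v), times(v, w), times(w, u), times(w, v), times(w, w).
So there are 12 ground terms available for substitution.
The variable x4 ranges independently over the available ground terms, and distinct assignments produce distinct instances.
Number of ground instances = 12.

12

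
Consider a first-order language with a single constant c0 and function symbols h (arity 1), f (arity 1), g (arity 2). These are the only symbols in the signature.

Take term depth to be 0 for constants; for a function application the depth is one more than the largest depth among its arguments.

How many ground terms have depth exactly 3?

Let N_k count ground terms of depth at most k. Each non-constant term of depth ≤ k is some function symbol applied to depth-≤(k−1) arguments, giving N_k = 1 + N_{k-1} + N_{k-1} + N_{k-1}^2.
N_0 = 1
N_1 = 1 + 1 + 1 + 1^2 = 4
N_2 = 1 + 4 + 4 + 4^2 = 25
N_3 = 1 + 25 + 25 + 25^2 = 676
Terms of depth exactly 3: N_3 − N_2 = 676 − 25 = 651.

651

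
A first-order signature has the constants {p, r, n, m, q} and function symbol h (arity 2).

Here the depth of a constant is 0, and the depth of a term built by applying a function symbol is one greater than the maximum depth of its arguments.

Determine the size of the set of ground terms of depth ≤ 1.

Let N_k = |{terms of depth ≤ k}|. Then N_0 = 5 and N_k = 5 + N_{k-1}^2 for k ≥ 1 (one summand per function symbol, arity giving the exponent).
N_0 = 5
N_1 = 5 + 5^2 = 30

30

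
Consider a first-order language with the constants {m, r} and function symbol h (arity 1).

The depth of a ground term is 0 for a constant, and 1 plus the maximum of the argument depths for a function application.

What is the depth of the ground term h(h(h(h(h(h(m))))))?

6

depth(h(m)) = 1 + depth(m) = 1 + 0 = 1
depth(h(h(m))) = 1 + depth(h(m)) = 1 + 1 = 2
depth(h(h(h(m)))) = 1 + depth(h(h(m))) = 1 + 2 = 3
depth(h(h(h(h(m))))) = 1 + depth(h(h(h(m)))) = 1 + 3 = 4
depth(h(h(h(h(h(m)))))) = 1 + depth(h(h(h(h(m))))) = 1 + 4 = 5
depth(h(h(h(h(h(h(m))))))) = 1 + depth(h(h(h(h(h(m)))))) = 1 + 5 = 6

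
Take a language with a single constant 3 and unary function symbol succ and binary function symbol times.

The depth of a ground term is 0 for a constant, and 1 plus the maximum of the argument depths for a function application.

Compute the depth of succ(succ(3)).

2

depth(succ(3)) = 1 + depth(3) = 1 + 0 = 1
depth(succ(succ(3))) = 1 + depth(succ(3)) = 1 + 1 = 2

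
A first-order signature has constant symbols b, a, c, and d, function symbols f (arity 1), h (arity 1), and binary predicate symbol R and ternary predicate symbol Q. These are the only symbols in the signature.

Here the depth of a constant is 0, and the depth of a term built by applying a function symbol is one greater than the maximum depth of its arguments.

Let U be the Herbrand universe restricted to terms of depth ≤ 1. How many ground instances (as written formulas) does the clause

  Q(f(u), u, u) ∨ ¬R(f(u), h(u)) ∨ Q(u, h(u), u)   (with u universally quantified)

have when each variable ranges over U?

Ground terms of depth ≤ 1:
  Count level by level. With function symbols f/1, h/1, the terms of depth ≤ k are the 4 constants together with each function applied to depth-≤(k−1) tuples, so N_k = 4 + N_{k-1} + N_{k-1}.
  N_0 = 4
  N_1 = 4 + 4 + 4 = 12
So there are 12 ground terms available for substitution.
The body mentions the single quantified variable u; since ground terms form a free algebra, no two substitutions collapse to the same formula.
Number of ground instances = 12.

12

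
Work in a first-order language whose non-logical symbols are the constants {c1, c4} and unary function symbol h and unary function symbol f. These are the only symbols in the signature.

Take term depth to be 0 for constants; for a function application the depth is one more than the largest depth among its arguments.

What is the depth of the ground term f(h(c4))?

depth(h(c4)) = 1 + depth(c4) = 1 + 0 = 1
depth(f(h(c4))) = 1 + depth(h(c4)) = 1 + 1 = 2

2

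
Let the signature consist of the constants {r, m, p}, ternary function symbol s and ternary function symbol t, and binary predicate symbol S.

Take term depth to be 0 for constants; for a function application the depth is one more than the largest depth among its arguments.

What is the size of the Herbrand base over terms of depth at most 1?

First count ground terms of depth ≤ 1.
Count level by level. With function symbols s/3, t/3, the terms of depth ≤ k are the 3 constants together with each function applied to depth-≤(k−1) tuples, so N_k = 3 + N_{k-1}^3 + N_{k-1}^3.
N_0 = 3
N_1 = 3 + 3^3 + 3^3 = 57
So |H| = 57.
For each predicate symbol, the number of ground atoms is |H| raised to its arity; summing:
  S: 57^2 = 3249
Total ground atoms: 3249.

3249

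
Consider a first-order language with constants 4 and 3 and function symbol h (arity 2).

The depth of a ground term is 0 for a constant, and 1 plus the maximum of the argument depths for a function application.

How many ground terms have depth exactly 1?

Count level by level. With function symbols h/2, the terms of depth ≤ k are the 2 constants together with each function applied to depth-≤(k−1) tuples, so N_k = 2 + N_{k-1}^2.
N_0 = 2
N_1 = 2 + 2^2 = 6
Terms of depth exactly 1: N_1 − N_0 = 6 − 2 = 4.

4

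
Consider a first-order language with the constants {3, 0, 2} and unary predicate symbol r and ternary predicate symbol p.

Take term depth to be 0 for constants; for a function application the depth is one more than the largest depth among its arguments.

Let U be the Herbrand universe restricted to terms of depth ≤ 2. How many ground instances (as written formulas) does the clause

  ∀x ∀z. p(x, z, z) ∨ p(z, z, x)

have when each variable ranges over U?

9

Ground terms of depth ≤ 2:
  With no function symbols every ground term is a constant, so there are exactly 3 ground terms at every depth bound.
  N_0 = 3
  N_1 = 3
  N_2 = 3
  Explicitly: 3, 0, 2.
So there are 3 ground terms available for substitution.
The clause has 2 distinct variables (x, z), each appearing in the body. In the free term algebra distinct substitutions yield syntactically distinct ground instances.
Number of ground instances = 3^2 = 9.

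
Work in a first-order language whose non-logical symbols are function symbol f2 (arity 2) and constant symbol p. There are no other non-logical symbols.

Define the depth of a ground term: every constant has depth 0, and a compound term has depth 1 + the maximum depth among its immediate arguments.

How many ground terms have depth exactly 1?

Write N_k for the number of ground terms of depth ≤ k. A term of depth ≤ k is either a constant or a function symbol applied to arguments of depth ≤ k−1, so N_k = 1 + N_{k-1}^2.
N_0 = 1
N_1 = 1 + 1^2 = 2
Terms of depth exactly 1: N_1 − N_0 = 2 − 1 = 1.

1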